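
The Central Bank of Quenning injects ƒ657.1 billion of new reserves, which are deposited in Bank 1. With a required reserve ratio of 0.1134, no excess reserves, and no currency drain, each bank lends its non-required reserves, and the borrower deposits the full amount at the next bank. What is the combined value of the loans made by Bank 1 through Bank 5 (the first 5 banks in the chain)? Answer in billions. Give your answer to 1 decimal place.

ƒ2323.0 billion

Bank i lends (1 − rr)^i of the original deposit: Bank 1 lends 657.1·0.8866 ≈ 582.5849, Bank 2 lends 657.1·0.8866² ≈ 516.5197, and so on.
Summing a geometric series: total = 657.1·[0.8866·(1 − 0.8866^5) / (1 − 0.8866)] ≈ 2323.0394 billion.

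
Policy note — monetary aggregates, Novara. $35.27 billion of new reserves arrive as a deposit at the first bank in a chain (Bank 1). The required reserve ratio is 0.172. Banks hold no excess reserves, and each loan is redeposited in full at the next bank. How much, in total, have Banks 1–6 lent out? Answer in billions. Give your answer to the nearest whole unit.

$115 billion

Bank i lends (1 − rr)^i of the original deposit: Bank 1 lends 35.27·0.8280 ≈ 29.2036, Bank 2 lends 35.27·0.8280² ≈ 24.1805, and so on.
Summing a geometric series: total = 35.27·[0.8280·(1 − 0.8280^6) / (1 − 0.8280)] ≈ 115.0753 billion.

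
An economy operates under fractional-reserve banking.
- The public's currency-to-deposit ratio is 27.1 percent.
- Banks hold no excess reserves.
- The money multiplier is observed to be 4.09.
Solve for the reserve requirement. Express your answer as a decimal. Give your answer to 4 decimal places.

Using m = 4.09. Since m = (1 + c)/(c + rr + e), the denominator satisfies c + rr + e = (1 + c)/m = (1 + 0.271) / 4.09 ≈ 0.310758.
With c = 0.271 and e = 0, the reserve requirement is 0.310758 − 0.271 − 0 = 0.039758.

0.0398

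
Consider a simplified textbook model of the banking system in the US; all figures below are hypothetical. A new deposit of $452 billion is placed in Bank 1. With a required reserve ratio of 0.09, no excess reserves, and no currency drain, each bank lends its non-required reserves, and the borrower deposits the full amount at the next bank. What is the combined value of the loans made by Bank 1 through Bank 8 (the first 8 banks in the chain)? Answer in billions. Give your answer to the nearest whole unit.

Bank i lends (1 − rr)^i of the original deposit: Bank 1 lends 452·0.9100 = 411.3200, Bank 2 lends 452·0.9100² = 374.3012, and so on.
Summing a geometric series: total = 452·[0.9100·(1 − 0.9100^8) / (1 − 0.9100)] ≈ 2421.0637 billion.

$2421 billion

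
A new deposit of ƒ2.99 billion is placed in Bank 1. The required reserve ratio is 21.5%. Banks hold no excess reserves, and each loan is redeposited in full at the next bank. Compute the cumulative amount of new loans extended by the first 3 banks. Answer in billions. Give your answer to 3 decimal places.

ƒ5.636 billion

Bank i lends (1 − rr)^i of the original deposit: Bank 1 lends 2.99·0.7850 ≈ 2.3472, Bank 2 lends 2.99·0.7850² ≈ 1.8425, and so on.
Summing a geometric series: total = 2.99·[0.7850·(1 − 0.7850^3) / (1 − 0.7850)] ≈ 5.6360 billion.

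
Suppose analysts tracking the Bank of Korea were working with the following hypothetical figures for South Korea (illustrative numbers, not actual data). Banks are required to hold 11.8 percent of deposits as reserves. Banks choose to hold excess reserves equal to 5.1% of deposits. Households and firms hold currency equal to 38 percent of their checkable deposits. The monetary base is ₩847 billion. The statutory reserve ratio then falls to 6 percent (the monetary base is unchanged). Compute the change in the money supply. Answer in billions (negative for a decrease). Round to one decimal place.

Initially m₁ = (1 + 0.38) / (0.118 + 0.051 + 0.38) ≈ 2.51366, so M₁ = 2.51366 × 847 ≈ 2129.07 billion.
After the change m₂ = (1 + 0.38) / (0.06 + 0.051 + 0.38) ≈ 2.81059, so M₂ = 2.81059 × 847 ≈ 2380.5697 billion.
ΔM = M₂ − M₁ = 2380.5697 − 2129.07 = 251.4997 billion.

₩251.5 billion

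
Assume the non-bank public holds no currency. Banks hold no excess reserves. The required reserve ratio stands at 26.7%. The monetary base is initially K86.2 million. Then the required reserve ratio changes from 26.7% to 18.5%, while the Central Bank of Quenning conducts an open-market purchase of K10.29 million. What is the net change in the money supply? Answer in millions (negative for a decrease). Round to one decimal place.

Before: m₁ = 1 / (0.267) ≈ 3.7453, MB₁ = 86.2, so M₁ = 3.7453 × 86.2 ≈ 322.8449 million.
After: m₂ = 1 / (0.185) ≈ 5.4054, MB₂ = 86.2 + 10.29 = 96.49, so M₂ = 5.4054 × 96.49 ≈ 521.567 million.
ΔM = M₂ − M₁ = 521.567 − 322.8449 = 198.7221 million.

K198.7 million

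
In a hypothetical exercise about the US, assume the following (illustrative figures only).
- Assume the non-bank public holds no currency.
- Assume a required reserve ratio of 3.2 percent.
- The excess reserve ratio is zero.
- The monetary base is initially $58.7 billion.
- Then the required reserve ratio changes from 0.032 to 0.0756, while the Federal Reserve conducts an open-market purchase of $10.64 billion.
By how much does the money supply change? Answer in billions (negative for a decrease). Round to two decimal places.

Before: m₁ = 1 / (0.032) = 31.25, MB₁ = 58.7, so M₁ = 31.25 × 58.7 = 1834.375 billion.
After: m₂ = 1 / (0.0756) ≈ 13.22751, MB₂ = 58.7 + 10.64 = 69.34, so M₂ = 13.22751 × 69.34 ≈ 917.1955 billion.
ΔM = M₂ − M₁ = 917.1955 − 1834.375 = -917.1795 billion.

-917.18 billion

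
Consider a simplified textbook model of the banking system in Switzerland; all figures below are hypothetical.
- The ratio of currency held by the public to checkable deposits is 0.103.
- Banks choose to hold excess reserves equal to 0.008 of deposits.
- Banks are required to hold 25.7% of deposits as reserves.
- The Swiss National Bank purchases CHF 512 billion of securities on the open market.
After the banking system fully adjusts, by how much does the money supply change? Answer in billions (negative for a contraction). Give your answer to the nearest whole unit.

CHF 1535 billion

The money multiplier is m = (1 + c) / (rr + e + c) = (1 + 0.103) / (0.257 + 0.008 + 0.103) ≈ 2.9973.
The purchase adds 512 billion of base, so ΔM = m × ΔMB = 2.9973 × (+512) = 1534.6176 billion.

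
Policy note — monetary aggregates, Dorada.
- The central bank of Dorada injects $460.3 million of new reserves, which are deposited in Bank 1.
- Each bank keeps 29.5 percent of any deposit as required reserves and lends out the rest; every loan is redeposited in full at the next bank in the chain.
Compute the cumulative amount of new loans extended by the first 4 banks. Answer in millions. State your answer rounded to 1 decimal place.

Bank i lends (1 − rr)^i of the original deposit: Bank 1 lends 460.3·0.7050 = 324.5115, Bank 2 lends 460.3·0.7050² ≈ 228.7806, and so on.
Summing a geometric series: total = 460.3·[0.7050·(1 − 0.7050^4) / (1 − 0.7050)] ≈ 828.2921 million.

$828.3 million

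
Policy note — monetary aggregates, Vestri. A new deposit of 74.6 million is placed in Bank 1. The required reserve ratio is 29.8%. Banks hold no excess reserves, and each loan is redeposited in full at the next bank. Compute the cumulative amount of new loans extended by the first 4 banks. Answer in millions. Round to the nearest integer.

133 million

Bank i lends (1 − rr)^i of the original deposit: Bank 1 lends 74.6·0.7020 = 52.3692, Bank 2 lends 74.6·0.7020² ≈ 36.7632, and so on.
Summing a geometric series: total = 74.6·[0.7020·(1 − 0.7020^4) / (1 − 0.7020)] ≈ 133.0572 million.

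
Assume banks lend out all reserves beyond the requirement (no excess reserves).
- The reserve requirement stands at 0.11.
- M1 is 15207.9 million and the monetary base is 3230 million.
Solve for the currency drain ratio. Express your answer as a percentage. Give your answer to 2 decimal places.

Using m = M/MB = 15207.9/3230 ≈ 4.708328. From m = (1 + c)/(c + rr + e), rearranging gives 1 + c = m·(c + rr + e), so c·(1 − m) = m·(rr + e) − 1.
Hence c = [m·(rr + e) − 1]/(1 − m) = [4.708328 × (0.11 + 0) − 1] / (1 − 4.708328) ≈ 0.130000.

13.00%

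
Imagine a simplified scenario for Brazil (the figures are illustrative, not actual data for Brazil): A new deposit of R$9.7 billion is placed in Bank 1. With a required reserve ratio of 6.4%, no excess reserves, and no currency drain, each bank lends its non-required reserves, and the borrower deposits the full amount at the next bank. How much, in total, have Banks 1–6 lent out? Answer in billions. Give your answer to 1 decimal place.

Bank i lends (1 − rr)^i of the original deposit: Bank 1 lends 9.7·0.9360 = 9.0792, Bank 2 lends 9.7·0.9360² ≈ 8.4981, and so on.
Summing a geometric series: total = 9.7·[0.9360·(1 − 0.9360^6) / (1 − 0.9360)] ≈ 46.4681 billion.

R$46.5 billion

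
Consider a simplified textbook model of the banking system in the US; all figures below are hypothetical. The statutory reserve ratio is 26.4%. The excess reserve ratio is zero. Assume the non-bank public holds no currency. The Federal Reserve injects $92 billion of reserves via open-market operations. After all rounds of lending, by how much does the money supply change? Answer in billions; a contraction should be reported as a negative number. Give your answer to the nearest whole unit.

$348 billion

The simple money multiplier is m = 1/rr = 1/0.264 ≈ 3.7879.
An open-market purchase increases the monetary base by 92 billion, so ΔM = m × ΔMB = 3.7879 × 92 = 348.4868 billion.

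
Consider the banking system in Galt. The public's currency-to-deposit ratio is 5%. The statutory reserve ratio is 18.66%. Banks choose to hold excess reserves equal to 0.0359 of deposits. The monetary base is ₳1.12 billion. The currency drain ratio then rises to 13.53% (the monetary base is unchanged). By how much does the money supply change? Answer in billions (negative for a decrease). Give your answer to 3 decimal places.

-0.762 billion

Initially m₁ = (1 + 0.05) / (0.1866 + 0.0359 + 0.05) ≈ 3.85321, so M₁ = 3.85321 × 1.12 ≈ 4.3156 billion.
After the change m₂ = (1 + 0.1353) / (0.1866 + 0.0359 + 0.1353) ≈ 3.17300, so M₂ = 3.17300 × 1.12 ≈ 3.5538 billion.
ΔM = M₂ − M₁ = 3.5538 − 4.3156 = -0.7618 billion.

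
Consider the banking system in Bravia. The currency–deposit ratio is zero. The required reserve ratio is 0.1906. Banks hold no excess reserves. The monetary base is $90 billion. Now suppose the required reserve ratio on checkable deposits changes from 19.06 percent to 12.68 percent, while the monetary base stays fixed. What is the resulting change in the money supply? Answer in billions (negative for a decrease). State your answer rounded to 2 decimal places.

$237.59 billion

Initially m₁ = 1 / (0.1906) ≈ 5.24659, so M₁ = 5.24659 × 90 = 472.1931 billion.
After the change m₂ = 1 / (0.1268) ≈ 7.88644, so M₂ = 7.88644 × 90 = 709.7796 billion.
ΔM = M₂ − M₁ = 709.7796 − 472.1931 = 237.5865 billion.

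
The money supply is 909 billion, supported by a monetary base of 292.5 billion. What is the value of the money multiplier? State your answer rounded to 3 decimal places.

3.108

The money multiplier is m = M / MB = 909 / 292.5 ≈ 3.10769.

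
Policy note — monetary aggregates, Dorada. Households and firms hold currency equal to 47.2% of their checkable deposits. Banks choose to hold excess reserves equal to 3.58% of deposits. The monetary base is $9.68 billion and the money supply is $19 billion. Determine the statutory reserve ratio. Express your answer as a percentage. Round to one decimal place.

Using m = M/MB = 19/9.68 ≈ 1.962810. Since m = (1 + c)/(c + rr + e), the denominator satisfies c + rr + e = (1 + c)/m = (1 + 0.472) / 1.962810 ≈ 0.749945.
With c = 0.472 and e = 0.0358, the statutory reserve ratio is 0.749945 − 0.472 − 0.0358 = 0.242145.

24.2%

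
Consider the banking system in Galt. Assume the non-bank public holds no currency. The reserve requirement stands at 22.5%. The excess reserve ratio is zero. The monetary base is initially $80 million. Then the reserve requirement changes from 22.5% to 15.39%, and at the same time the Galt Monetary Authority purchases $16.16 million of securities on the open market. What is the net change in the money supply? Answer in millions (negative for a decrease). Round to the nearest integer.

$269 million

Before: m₁ = 1 / (0.225) ≈ 4.4444, MB₁ = 80, so M₁ = 4.4444 × 80 = 355.552 million.
After: m₂ = 1 / (0.1539) ≈ 6.4977, MB₂ = 80 + 16.16 = 96.16, so M₂ = 6.4977 × 96.16 ≈ 624.8188 million.
ΔM = M₂ − M₁ = 624.8188 − 355.552 = 269.2668 million.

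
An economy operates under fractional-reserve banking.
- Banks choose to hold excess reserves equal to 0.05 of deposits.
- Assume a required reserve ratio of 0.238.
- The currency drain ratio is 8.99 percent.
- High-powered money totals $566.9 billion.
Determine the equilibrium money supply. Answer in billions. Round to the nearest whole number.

$1635 billion

The money multiplier is m = (1 + c) / (rr + e + c) = (1 + 0.0899) / (0.238 + 0.05 + 0.0899) ≈ 2.8841.
So M = m × MB = 2.8841 × 566.9 ≈ 1634.9963 billion.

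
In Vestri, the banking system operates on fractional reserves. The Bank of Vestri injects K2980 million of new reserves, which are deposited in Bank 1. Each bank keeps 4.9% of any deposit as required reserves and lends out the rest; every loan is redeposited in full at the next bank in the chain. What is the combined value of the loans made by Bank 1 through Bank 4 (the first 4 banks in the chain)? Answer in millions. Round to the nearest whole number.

K10530 million

Bank i lends (1 − rr)^i of the original deposit: Bank 1 lends 2980·0.9510 = 2833.9800, Bank 2 lends 2980·0.9510² ≈ 2695.1150, and so on.
Summing a geometric series: total = 2980·[0.9510·(1 − 0.9510^4) / (1 − 0.9510)] ≈ 10529.6140 million.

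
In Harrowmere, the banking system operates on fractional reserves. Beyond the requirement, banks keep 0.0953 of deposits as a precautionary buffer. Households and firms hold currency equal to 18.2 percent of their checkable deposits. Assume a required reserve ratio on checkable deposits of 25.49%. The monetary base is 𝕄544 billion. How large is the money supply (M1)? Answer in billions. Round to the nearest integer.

𝕄1208 billion

The money multiplier is m = (1 + c) / (rr + e + c) = (1 + 0.182) / (0.2549 + 0.0953 + 0.182) ≈ 2.2210.
So M = m × MB = 2.2210 × 544 = 1208.224 billion.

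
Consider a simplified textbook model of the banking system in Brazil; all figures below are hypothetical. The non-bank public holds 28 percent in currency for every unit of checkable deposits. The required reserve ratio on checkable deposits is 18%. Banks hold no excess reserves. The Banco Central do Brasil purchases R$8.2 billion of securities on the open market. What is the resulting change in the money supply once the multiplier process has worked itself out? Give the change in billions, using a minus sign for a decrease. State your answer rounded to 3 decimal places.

The money multiplier is m = (1 + c) / (rr + c) = (1 + 0.28) / (0.18 + 0.28) ≈ 2.78261.
The purchase adds 8.2 billion of base, so ΔM = m × ΔMB = 2.78261 × (+8.2) ≈ 22.8174 billion.

R$22.817 billion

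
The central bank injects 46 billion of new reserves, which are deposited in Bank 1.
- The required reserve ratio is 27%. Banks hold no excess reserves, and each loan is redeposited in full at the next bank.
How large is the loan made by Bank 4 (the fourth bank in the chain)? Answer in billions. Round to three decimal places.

Each bank lends a fraction (1 − rr) = 0.7300 of the deposit it receives, so Bank 4 receives 46·0.7300^3 and lends 46·0.7300^4 ≈ 13.0632 billion.

13.063 billion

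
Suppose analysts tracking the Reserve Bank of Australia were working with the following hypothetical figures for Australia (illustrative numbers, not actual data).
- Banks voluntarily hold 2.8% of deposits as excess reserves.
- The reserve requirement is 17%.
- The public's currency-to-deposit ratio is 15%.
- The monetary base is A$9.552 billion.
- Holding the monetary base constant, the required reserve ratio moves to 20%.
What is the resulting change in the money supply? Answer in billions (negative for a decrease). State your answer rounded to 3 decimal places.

Initially m₁ = (1 + 0.15) / (0.17 + 0.028 + 0.15) ≈ 3.30460, so M₁ = 3.30460 × 9.552 ≈ 31.5655 billion.
After the change m₂ = (1 + 0.15) / (0.2 + 0.028 + 0.15) ≈ 3.04233, so M₂ = 3.04233 × 9.552 ≈ 29.0603 billion.
ΔM = M₂ − M₁ = 29.0603 − 31.5655 = -2.5052 billion.

-2.505 billion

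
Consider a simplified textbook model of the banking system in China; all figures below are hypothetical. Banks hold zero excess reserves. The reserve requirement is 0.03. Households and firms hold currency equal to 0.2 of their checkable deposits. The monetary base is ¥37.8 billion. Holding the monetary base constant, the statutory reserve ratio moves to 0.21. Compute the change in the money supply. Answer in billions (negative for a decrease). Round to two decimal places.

Initially m₁ = (1 + 0.2) / (0.03 + 0.2) ≈ 5.21739, so M₁ = 5.21739 × 37.8 ≈ 197.2173 billion.
After the change m₂ = (1 + 0.2) / (0.21 + 0.2) ≈ 2.92683, so M₂ = 2.92683 × 37.8 ≈ 110.6342 billion.
ΔM = M₂ − M₁ = 110.6342 − 197.2173 = -86.5831 billion.

-86.58 billion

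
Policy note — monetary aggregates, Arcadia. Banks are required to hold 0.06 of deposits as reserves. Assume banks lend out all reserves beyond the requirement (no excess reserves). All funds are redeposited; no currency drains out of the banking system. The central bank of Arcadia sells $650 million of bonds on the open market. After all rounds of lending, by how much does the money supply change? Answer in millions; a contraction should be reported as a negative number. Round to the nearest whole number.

The simple money multiplier is m = 1/rr = 1/0.06 ≈ 16.6667.
An open-market sale reduces the monetary base by 650 million, so ΔM = m × ΔMB = 16.6667 × (−650) = -10833.355 million.

-10833 million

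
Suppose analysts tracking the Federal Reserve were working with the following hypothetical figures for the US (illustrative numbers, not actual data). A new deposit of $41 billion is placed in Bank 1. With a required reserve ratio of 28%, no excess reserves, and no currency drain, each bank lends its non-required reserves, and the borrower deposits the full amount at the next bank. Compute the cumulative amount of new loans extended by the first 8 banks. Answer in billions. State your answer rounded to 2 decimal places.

$97.81 billion

Bank i lends (1 − rr)^i of the original deposit: Bank 1 lends 41·0.7200 = 29.5200, Bank 2 lends 41·0.7200² = 21.2544, and so on.
Summing a geometric series: total = 41·[0.7200·(1 − 0.7200^8) / (1 − 0.7200)] ≈ 97.8145 billion.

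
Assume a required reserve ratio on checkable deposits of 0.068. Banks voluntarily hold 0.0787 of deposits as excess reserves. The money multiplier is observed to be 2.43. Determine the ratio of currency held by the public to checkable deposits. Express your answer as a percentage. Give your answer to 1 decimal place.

Using m = 2.43. From m = (1 + c)/(c + rr + e), rearranging gives 1 + c = m·(c + rr + e), so c·(1 − m) = m·(rr + e) − 1.
Hence c = [m·(rr + e) − 1]/(1 − m) = [2.43 × (0.068 + 0.0787) − 1] / (1 − 2.43) ≈ 0.450013.

45.0%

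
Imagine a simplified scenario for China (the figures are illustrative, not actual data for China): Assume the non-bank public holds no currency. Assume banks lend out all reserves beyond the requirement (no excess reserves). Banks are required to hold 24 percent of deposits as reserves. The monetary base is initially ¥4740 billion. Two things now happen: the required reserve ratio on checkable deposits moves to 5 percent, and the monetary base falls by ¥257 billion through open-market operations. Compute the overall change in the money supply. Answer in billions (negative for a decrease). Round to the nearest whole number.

¥69910 billion

Before: m₁ = 1 / (0.24) ≈ 4.16667, MB₁ = 4740, so M₁ = 4.16667 × 4740 = 19750.0158 billion.
After: m₂ = 1 / (0.05) = 20, MB₂ = 4740 − 257 = 4483, so M₂ = 20 × 4483 = 89660 billion.
ΔM = M₂ − M₁ = 89660 − 19750.0158 = 69909.9842 billion.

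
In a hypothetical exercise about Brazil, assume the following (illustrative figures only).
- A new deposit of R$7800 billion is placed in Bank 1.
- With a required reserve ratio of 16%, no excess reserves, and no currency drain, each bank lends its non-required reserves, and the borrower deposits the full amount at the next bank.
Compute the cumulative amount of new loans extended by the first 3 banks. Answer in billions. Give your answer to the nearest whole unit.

Bank i lends (1 − rr)^i of the original deposit: Bank 1 lends 7800·0.8400 = 6552.0000, Bank 2 lends 7800·0.8400² = 5503.6800, and so on.
Summing a geometric series: total = 7800·[0.8400·(1 − 0.8400^3) / (1 − 0.8400)] = 16678.7712 billion.

R$16679 billion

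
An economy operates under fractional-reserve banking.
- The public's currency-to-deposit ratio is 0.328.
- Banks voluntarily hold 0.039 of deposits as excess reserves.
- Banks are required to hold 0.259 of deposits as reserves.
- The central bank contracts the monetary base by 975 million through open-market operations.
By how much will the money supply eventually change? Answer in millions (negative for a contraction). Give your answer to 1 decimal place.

The money multiplier is m = (1 + c) / (rr + e + c) = (1 + 0.328) / (0.259 + 0.039 + 0.328) ≈ 2.12141.
The sale removes 975 million of base, so ΔM = m × ΔMB = 2.12141 × (−975) ≈ -2068.3747 million.

-2068.4 million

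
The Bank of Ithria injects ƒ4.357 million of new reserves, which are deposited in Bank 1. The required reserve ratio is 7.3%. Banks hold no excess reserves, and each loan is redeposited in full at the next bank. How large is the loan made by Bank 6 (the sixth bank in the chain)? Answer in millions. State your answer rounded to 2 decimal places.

Each bank lends a fraction (1 − rr) = 0.9270 of the deposit it receives, so Bank 6 receives 4.357·0.9270^5 and lends 4.357·0.9270^6 ≈ 2.7648 million.

ƒ2.76 million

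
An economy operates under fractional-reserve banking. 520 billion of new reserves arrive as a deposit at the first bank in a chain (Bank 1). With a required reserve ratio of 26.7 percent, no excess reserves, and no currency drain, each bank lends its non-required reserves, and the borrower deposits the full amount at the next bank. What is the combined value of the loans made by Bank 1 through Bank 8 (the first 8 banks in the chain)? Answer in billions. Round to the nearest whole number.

1309 billion

Bank i lends (1 − rr)^i of the original deposit: Bank 1 lends 520·0.7330 = 381.1600, Bank 2 lends 520·0.7330² ≈ 279.3903, and so on.
Summing a geometric series: total = 520·[0.7330·(1 − 0.7330^8) / (1 − 0.7330)] ≈ 1308.5982 billion.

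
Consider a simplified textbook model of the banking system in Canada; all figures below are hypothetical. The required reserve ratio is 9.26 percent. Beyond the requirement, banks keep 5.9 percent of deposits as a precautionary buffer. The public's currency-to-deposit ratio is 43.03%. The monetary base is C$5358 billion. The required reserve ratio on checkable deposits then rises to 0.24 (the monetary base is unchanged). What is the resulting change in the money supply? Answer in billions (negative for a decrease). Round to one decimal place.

Initially m₁ = (1 + 0.4303) / (0.0926 + 0.059 + 0.4303) ≈ 2.457982, so M₁ = 2.457982 × 5358 ≈ 13169.8676 billion.
After the change m₂ = (1 + 0.4303) / (0.24 + 0.059 + 0.4303) ≈ 1.961196, so M₂ = 1.961196 × 5358 ≈ 10508.0882 billion.
ΔM = M₂ − M₁ = 10508.0882 − 13169.8676 = -2661.7794 billion.

-2661.8 billion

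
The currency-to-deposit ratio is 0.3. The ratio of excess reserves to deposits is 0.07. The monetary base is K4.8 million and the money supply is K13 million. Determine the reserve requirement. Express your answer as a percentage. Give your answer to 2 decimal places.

Using m = M/MB = 13/4.8 ≈ 2.708333. Since m = (1 + c)/(c + rr + e), the denominator satisfies c + rr + e = (1 + c)/m = (1 + 0.3) / 2.708333 ≈ 0.480000.
With c = 0.3 and e = 0.07, the reserve requirement is 0.480000 − 0.3 − 0.07 = 0.11.

11.00%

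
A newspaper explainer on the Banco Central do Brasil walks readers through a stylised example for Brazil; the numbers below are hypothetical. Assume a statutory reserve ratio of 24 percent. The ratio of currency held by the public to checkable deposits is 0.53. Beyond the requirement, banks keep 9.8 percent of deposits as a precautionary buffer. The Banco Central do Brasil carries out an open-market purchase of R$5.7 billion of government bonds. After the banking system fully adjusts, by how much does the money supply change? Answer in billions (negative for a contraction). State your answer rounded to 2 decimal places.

R$10.05 billion

The money multiplier is m = (1 + c) / (rr + e + c) = (1 + 0.53) / (0.24 + 0.098 + 0.53) ≈ 1.7627.
The purchase adds 5.7 billion of base, so ΔM = m × ΔMB = 1.7627 × (+5.7) ≈ 10.0474 billion.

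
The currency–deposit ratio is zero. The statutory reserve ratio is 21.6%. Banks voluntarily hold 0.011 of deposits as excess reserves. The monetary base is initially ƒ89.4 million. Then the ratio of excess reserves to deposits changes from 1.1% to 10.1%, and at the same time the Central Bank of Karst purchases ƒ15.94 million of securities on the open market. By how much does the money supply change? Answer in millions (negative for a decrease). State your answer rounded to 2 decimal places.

Before: m₁ = 1 / (0.216 + 0.011) ≈ 4.405286, MB₁ = 89.4, so M₁ = 4.405286 × 89.4 ≈ 393.8326 million.
After: m₂ = 1 / (0.216 + 0.101) ≈ 3.154574, MB₂ = 89.4 + 15.94 = 105.34, so M₂ = 3.154574 × 105.34 ≈ 332.3028 million.
ΔM = M₂ − M₁ = 332.3028 − 393.8326 = -61.5298 million.

-61.53 million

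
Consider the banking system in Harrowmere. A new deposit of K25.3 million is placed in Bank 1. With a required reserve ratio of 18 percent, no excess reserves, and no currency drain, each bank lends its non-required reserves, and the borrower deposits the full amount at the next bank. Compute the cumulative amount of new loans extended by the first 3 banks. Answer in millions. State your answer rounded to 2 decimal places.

K51.71 million

Bank i lends (1 − rr)^i of the original deposit: Bank 1 lends 25.3·0.8200 = 20.7460, Bank 2 lends 25.3·0.8200² ≈ 17.0117, and so on.
Summing a geometric series: total = 25.3·[0.8200·(1 − 0.8200^3) / (1 − 0.8200)] ≈ 51.7073 million.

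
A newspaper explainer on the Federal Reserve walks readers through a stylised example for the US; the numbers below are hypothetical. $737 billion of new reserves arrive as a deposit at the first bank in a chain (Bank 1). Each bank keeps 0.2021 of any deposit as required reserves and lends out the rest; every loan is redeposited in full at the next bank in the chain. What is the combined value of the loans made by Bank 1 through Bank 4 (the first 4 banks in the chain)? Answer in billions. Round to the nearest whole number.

$1730 billion

Bank i lends (1 − rr)^i of the original deposit: Bank 1 lends 737·0.7979 = 588.0523, Bank 2 lends 737·0.7979² ≈ 469.2069, and so on.
Summing a geometric series: total = 737·[0.7979·(1 − 0.7979^4) / (1 − 0.7979)] ≈ 1730.3574 billion.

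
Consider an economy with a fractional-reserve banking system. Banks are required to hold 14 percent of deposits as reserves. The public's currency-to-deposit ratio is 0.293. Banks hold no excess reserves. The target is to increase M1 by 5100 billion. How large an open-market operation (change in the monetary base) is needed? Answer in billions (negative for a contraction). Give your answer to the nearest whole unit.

1708 billion

The money multiplier is m = (1 + c) / (rr + c) = (1 + 0.293) / (0.14 + 0.293) ≈ 2.98614.
ΔMB = ΔM / m = (+5100) / 2.98614 ≈ 1707.8905 billion.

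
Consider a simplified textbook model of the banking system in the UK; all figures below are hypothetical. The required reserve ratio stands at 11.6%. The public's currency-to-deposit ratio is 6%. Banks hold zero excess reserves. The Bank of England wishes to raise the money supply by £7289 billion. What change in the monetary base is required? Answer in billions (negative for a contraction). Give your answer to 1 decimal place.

The money multiplier is m = (1 + c) / (rr + c) = (1 + 0.06) / (0.116 + 0.06) ≈ 6.022727.
ΔMB = ΔM / m = (+7289) / 6.022727 ≈ 1210.2491 billion.

£1210.2 billion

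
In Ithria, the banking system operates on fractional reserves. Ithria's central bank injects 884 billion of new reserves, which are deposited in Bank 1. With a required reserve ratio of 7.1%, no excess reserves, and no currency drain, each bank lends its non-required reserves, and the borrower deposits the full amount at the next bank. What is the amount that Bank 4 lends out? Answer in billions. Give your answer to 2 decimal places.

Each bank lends a fraction (1 − rr) = 0.9290 of the deposit it receives, so Bank 4 receives 884·0.9290^3 and lends 884·0.9290^4 ≈ 658.4384 billion.

658.44 billion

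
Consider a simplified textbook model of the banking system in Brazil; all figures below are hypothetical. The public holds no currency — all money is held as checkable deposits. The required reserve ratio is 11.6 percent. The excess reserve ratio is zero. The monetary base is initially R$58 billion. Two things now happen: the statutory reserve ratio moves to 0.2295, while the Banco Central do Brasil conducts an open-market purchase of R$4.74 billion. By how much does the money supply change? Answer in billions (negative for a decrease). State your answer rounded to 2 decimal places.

-226.62 billion

Before: m₁ = 1 / (0.116) ≈ 8.62069, MB₁ = 58, so M₁ = 8.62069 × 58 ≈ 500 billion.
After: m₂ = 1 / (0.2295) ≈ 4.35730, MB₂ = 58 + 4.74 = 62.74, so M₂ = 4.35730 × 62.74 ≈ 273.377 billion.
ΔM = M₂ − M₁ = 273.377 − 500 = -226.623 billion.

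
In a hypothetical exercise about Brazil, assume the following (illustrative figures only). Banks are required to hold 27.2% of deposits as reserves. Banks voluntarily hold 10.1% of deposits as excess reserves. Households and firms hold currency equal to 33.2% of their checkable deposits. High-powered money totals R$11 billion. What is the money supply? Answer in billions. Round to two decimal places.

The money multiplier is m = (1 + c) / (rr + e + c) = (1 + 0.332) / (0.272 + 0.101 + 0.332) ≈ 1.88936.
So M = m × MB = 1.88936 × 11 ≈ 20.783 billion.

R$20.78 billion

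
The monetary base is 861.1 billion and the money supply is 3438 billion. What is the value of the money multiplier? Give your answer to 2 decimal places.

3.99

The money multiplier is m = M / MB = 3438 / 861.1 ≈ 3.99257.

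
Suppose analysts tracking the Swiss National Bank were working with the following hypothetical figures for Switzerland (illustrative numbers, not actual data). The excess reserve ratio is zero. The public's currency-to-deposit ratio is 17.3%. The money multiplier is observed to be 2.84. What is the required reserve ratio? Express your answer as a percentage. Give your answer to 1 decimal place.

Using m = 2.84. Since m = (1 + c)/(c + rr + e), the denominator satisfies c + rr + e = (1 + c)/m = (1 + 0.173) / 2.84 ≈ 0.413028.
With c = 0.173 and e = 0, the required reserve ratio is 0.413028 − 0.173 − 0 = 0.240028.

24.0%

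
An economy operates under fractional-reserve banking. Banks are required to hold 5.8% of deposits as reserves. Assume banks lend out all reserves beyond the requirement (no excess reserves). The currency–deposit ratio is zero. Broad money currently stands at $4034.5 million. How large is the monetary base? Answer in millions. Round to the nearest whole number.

With no currency drain and no excess reserves, the money multiplier is m = 1/rr = 1/0.058 ≈ 17.24138.
The monetary base is MB = M / m = 4034.5 / 17.24138 ≈ 234.001 million.

$234 million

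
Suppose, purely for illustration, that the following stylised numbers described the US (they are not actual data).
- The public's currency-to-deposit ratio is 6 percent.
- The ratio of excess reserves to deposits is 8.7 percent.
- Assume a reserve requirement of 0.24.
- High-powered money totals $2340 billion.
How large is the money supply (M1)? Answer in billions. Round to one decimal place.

$6409.3 billion

The money multiplier is m = (1 + c) / (rr + e + c) = (1 + 0.06) / (0.24 + 0.087 + 0.06) ≈ 2.739018.
So M = m × MB = 2.739018 × 2340 ≈ 6409.3021 billion.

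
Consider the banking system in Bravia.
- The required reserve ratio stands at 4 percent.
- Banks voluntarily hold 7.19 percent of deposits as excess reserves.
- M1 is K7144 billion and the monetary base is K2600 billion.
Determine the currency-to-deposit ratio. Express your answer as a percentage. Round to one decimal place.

Using m = M/MB = 7144/2600 ≈ 2.747692. From m = (1 + c)/(c + rr + e), rearranging gives 1 + c = m·(c + rr + e), so c·(1 − m) = m·(rr + e) − 1.
Hence c = [m·(rr + e) − 1]/(1 − m) = [2.747692 × (0.04 + 0.0719) − 1] / (1 − 2.747692) ≈ 0.396256.

39.6%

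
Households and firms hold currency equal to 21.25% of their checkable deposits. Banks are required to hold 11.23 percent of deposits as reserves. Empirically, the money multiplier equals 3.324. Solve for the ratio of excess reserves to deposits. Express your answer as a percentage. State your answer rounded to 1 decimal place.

4.0%

Using m = 3.324. Since m = (1 + c)/(c + rr + e), the denominator satisfies c + rr + e = (1 + c)/m = (1 + 0.2125) / 3.324 ≈ 0.364771.
With c = 0.2125 and rr = 0.1123, the ratio of excess reserves to deposits is 0.364771 − 0.2125 − 0.1123 = 0.039971.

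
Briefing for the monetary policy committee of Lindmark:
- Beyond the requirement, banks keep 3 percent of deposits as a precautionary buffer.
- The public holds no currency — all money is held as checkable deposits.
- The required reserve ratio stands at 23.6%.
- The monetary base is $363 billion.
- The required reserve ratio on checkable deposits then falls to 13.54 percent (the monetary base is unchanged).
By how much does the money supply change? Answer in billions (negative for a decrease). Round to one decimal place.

Initially m₁ = 1 / (0.236 + 0.03) ≈ 3.75940, so M₁ = 3.75940 × 363 = 1364.6622 billion.
After the change m₂ = 1 / (0.1354 + 0.03) ≈ 6.04595, so M₂ = 6.04595 × 363 ≈ 2194.6798 billion.
ΔM = M₂ − M₁ = 2194.6798 − 1364.6622 = 830.0176 billion.

$830.0 billion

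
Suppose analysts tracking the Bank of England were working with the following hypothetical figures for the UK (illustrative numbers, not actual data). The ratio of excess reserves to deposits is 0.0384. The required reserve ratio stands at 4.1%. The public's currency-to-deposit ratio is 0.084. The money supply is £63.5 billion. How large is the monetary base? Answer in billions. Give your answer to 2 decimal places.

£9.57 billion

The money multiplier is m = (1 + c) / (rr + e + c) = (1 + 0.084) / (0.041 + 0.0384 + 0.084) ≈ 6.63403.
MB = M / m = 63.5 / 6.63403 ≈ 9.5719 billion.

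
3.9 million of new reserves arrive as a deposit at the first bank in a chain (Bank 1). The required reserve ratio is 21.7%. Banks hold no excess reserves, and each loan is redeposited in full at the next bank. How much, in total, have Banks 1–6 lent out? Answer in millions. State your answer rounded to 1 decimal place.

10.8 million

Bank i lends (1 − rr)^i of the original deposit: Bank 1 lends 3.9·0.7830 = 3.0537, Bank 2 lends 3.9·0.7830² ≈ 2.3910, and so on.
Summing a geometric series: total = 3.9·[0.7830·(1 − 0.7830^6) / (1 − 0.7830)] ≈ 10.8294 million.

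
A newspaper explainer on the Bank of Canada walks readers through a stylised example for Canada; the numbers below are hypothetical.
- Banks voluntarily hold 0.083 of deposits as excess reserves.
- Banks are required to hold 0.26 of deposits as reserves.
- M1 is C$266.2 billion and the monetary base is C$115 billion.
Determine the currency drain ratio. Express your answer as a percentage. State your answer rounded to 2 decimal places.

Using m = M/MB = 266.2/115 ≈ 2.314783. From m = (1 + c)/(c + rr + e), rearranging gives 1 + c = m·(c + rr + e), so c·(1 − m) = m·(rr + e) − 1.
Hence c = [m·(rr + e) − 1]/(1 − m) = [2.314783 × (0.26 + 0.083) − 1] / (1 − 2.314783) ≈ 0.156702.

15.67%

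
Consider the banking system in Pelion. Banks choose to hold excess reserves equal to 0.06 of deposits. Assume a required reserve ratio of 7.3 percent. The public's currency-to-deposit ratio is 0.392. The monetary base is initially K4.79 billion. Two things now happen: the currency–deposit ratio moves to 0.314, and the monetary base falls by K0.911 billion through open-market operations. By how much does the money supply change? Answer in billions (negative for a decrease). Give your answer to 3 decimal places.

Before: m₁ = (1 + 0.392) / (0.073 + 0.06 + 0.392) ≈ 2.65143, MB₁ = 4.79, so M₁ = 2.65143 × 4.79 ≈ 12.7003 billion.
After: m₂ = (1 + 0.314) / (0.073 + 0.06 + 0.314) ≈ 2.93960, MB₂ = 4.79 − 0.911 = 3.879, so M₂ = 2.93960 × 3.879 ≈ 11.4027 billion.
ΔM = M₂ − M₁ = 11.4027 − 12.7003 = -1.2976 billion.

-1.298 billion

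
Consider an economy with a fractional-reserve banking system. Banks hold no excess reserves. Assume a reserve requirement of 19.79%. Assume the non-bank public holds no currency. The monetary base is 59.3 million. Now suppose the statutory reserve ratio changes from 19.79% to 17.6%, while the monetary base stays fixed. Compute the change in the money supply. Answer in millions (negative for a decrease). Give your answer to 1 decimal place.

37.3 million

Initially m₁ = 1 / (0.1979) ≈ 5.0531, so M₁ = 5.0531 × 59.3 ≈ 299.6488 million.
After the change m₂ = 1 / (0.176) ≈ 5.6818, so M₂ = 5.6818 × 59.3 ≈ 336.9307 million.
ΔM = M₂ − M₁ = 336.9307 − 299.6488 = 37.2819 million.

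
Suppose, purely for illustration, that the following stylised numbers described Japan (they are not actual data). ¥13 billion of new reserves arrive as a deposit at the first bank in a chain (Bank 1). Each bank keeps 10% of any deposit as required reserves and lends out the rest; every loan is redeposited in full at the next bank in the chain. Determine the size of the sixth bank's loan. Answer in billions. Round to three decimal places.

¥6.909 billion

Each bank lends a fraction (1 − rr) = 0.9000 of the deposit it receives, so Bank 6 receives 13·0.9000^5 and lends 13·0.9000^6 ≈ 6.9087 billion.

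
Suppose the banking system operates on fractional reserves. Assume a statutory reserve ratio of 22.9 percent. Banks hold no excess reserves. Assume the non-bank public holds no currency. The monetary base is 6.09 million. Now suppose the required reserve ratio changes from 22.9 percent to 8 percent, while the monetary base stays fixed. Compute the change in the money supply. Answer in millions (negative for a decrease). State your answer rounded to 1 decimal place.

Initially m₁ = 1 / (0.229) ≈ 4.3668, so M₁ = 4.3668 × 6.09 ≈ 26.5938 million.
After the change m₂ = 1 / (0.08) = 12.5, so M₂ = 12.5 × 6.09 = 76.125 million.
ΔM = M₂ − M₁ = 76.125 − 26.5938 = 49.5312 million.

49.5 million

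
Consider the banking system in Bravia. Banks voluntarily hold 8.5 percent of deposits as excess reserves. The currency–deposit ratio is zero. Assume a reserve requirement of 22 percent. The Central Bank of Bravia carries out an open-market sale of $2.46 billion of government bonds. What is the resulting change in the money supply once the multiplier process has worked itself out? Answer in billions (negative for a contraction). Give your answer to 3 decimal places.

The money multiplier is m = 1 / (rr + e) = 1 / (0.22 + 0.085) ≈ 3.27869.
The sale removes 2.46 billion of base, so ΔM = m × ΔMB = 3.27869 × (−2.46) ≈ -8.0656 billion.

-8.066 billion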